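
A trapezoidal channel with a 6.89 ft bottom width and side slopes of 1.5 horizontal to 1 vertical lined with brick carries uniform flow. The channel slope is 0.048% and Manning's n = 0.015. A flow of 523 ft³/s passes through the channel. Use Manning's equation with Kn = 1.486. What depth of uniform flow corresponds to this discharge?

Manning's equation rearranged: A R^(2/3) = nQ / (1.486·√S) = 0.015 × 523 / (1.486 × √0.00048) = 241.
Trying y = 6.9 ft: A R^(2/3) = 286.8 — over.
Trying y = 4.59 ft: A R^(2/3) = 122.5 — short.
Trying y = 6.36 ft: A R^(2/3) = 241.1 — close enough.

y_n = 6.36 ft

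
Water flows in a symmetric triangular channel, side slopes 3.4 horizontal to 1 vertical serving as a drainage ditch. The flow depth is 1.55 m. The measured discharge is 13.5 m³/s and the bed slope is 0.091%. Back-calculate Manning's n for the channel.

For a triangular section with side slope z = 3.4: A = zy² = 3.4×1.55² = 8.168 m²; P = 2y√(1+z²) = 2×1.55×3.544 = 10.99 m.
Hydraulic radius R = A/P = 8.168/10.99 = 0.7435 m.
Rearranging Manning's equation: n = (1/Q) A R^(2/3) S^(1/2) = (1/13.5) × 8.168 × 0.7435^(2/3) × √0.00091 = 0.015.

n = 0.015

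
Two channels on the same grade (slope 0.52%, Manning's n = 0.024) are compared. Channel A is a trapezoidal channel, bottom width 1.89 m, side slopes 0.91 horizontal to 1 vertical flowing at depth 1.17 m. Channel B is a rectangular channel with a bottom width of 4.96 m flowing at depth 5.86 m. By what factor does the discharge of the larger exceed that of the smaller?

15.7

Channel A: With bottom width b = 1.89 m and side slope z = 0.91: A = (b + zy)y = (1.89 + 0.91×1.17)×1.17 = 3.457 m²; P = b + 2y√(1+z²) = 1.89 + 2×1.17×1.352 = 5.054 m. Hydraulic radius R = A/P = 3.457/5.054 = 0.684 m. Q_A = (1/0.024)·3.457·0.684^(2/3)·√0.0052 = 8.064 m³/s.
Channel B: Flow area A = b·y = 4.96 × 5.86 = 29.07 m². Wetted perimeter P = b + 2y = 4.96 + 2×5.86 = 16.68 m. Hydraulic radius R = A/P = 29.07/16.68 = 1.743 m. Q_B = (1/0.024)·29.07·1.743^(2/3)·√0.0052 = 126.5 m³/s.
The larger discharge is 126.5 m³/s and the smaller is 8.064 m³/s; the ratio is 15.7.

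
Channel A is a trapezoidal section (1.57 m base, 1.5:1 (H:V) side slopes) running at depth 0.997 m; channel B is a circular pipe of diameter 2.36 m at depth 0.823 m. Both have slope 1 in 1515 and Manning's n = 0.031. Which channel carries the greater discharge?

channel A

Channel A: With bottom width b = 1.57 m and side slope z = 1.5: A = (b + zy)y = (1.57 + 1.5×0.997)×0.997 = 3.056 m²; P = b + 2y√(1+z²) = 1.57 + 2×0.997×1.803 = 5.165 m. Hydraulic radius R = A/P = 3.056/5.165 = 0.5918 m. Q_A = (1/0.031)·3.056·0.5918^(2/3)·√0.0006601 = 1.785 m³/s.
Channel B: For a circular section of diameter D = 2.36 m at depth y = 0.823 m, the central angle is θ = 2 arccos(1 − 2y/D) = 2.527 rad. Then A = (D²/8)(θ − sin θ) = 1.358 m² and P = Dθ/2 = 2.982 m. Hydraulic radius R = A/P = 1.358/2.982 = 0.4553 m. Q_B = (1/0.031)·1.358·0.4553^(2/3)·√0.0006601 = 0.666 m³/s.
Q_A = 1.785 m³/s vs Q_B = 0.666 m³/s, so channel A carries more.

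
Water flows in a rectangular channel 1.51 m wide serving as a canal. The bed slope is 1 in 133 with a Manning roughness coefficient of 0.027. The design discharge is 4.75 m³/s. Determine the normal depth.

y_n = 1.54 m

Manning's equation rearranged: A R^(2/3) = nQ / (1·√S) = 0.027 × 4.75 / (√0.007519) = 1.479.
Try y = 1.91 m: A R^(2/3) = 1.915 — too large.
Try y = 1.54 m: A R^(2/3) = 1.478 — close enough.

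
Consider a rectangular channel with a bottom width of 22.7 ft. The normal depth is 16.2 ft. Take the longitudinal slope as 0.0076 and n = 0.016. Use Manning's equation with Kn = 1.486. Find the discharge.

Flow area A = b·y = 22.7 × 16.2 = 367.7 ft². Wetted perimeter P = b + 2y = 22.7 + 2×16.2 = 55.1 ft.
Hydraulic radius R = A/P = 367.7/55.1 = 6.674 ft.
Manning's equation: Q = (1.486/n) A R^(2/3) S^(1/2) = (1.486/0.016) × 367.7 × 6.674^(2/3) × 0.0076^(1/2) = 10600 ft³/s.

Q = 10600 ft³/s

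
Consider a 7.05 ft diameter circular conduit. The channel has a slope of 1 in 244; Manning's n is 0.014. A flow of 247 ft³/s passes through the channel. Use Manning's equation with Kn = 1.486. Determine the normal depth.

y_n = 4.09 ft

Manning's equation rearranged: A R^(2/3) = nQ / (1.486·√S) = 0.014 × 247 / (1.486 × √0.004098) = 36.35.
Try y = 3.54 ft: A R^(2/3) = 28.68 — low.
Try y = 4.09 ft: A R^(2/3) = 36.32 — ≈ 36.35.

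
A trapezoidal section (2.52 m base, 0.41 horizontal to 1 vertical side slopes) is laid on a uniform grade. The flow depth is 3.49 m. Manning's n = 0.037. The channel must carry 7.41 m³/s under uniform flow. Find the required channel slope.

S = 0.00026

With bottom width b = 2.52 m and side slope z = 0.41: A = (b + zy)y = (2.52 + 0.41×3.49)×3.49 = 13.79 m²; P = b + 2y√(1+z²) = 2.52 + 2×3.49×1.081 = 10.06 m.
Hydraulic radius R = A/P = 13.79/10.06 = 1.37 m.
From Manning's equation, S = [nQ / (1 A R^(2/3))]² = [0.037 × 7.41 / (1 × 13.79 × 1.37^(2/3))]² = 0.00026.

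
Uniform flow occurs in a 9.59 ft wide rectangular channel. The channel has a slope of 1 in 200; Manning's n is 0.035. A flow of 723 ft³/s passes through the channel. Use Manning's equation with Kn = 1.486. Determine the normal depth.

y_n = 11.2 ft

Manning's equation rearranged: A R^(2/3) = nQ / (1.486·√S) = 0.035 × 723 / (1.486 × √0.005) = 240.8.
Try y = 8.17 ft: A R^(2/3) = 163.8 — low.
Try y = 11.2 ft: A R^(2/3) = 240.8 — ≈ 240.8.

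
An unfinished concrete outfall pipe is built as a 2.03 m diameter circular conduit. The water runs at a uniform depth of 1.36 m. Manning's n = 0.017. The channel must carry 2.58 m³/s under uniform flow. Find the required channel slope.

S = 0.000728

For a circular section of diameter D = 2.03 m at depth y = 1.36 m, the central angle is θ = 2 arccos(1 − 2y/D) = 3.835 rad. Then A = (D²/8)(θ − sin θ) = 2.305 m² and P = Dθ/2 = 3.893 m.
Hydraulic radius R = A/P = 2.305/3.893 = 0.5921 m.
From Manning's equation, S = [nQ / (1 A R^(2/3))]² = [0.017 × 2.58 / (1 × 2.305 × 0.5921^(2/3))]² = 0.000728.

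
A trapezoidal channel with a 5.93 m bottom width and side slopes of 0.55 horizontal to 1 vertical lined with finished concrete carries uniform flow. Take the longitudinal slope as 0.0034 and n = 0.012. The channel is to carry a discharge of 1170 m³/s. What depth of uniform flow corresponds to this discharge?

Manning's equation rearranged: A R^(2/3) = nQ / (1·√S) = 0.012 × 1170 / (√0.0034) = 240.8.
At y = 6.7 m: A R^(2/3) = 135.1 — low.
At y = 11.5 m: A R^(2/3) = 377.3 — high.
At y = 9.13 m: A R^(2/3) = 240.7 — matches.

y_n = 9.13 m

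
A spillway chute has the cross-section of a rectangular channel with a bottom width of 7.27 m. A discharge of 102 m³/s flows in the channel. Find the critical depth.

y_c = 2.72 m

For a rectangular channel, critical depth y_c = (q²/g)^(1/3) where q = Q/b = 102/7.27 = 14.03 m²/s.
So y_c = (14.03²/9.81)^(1/3) = 2.72 m.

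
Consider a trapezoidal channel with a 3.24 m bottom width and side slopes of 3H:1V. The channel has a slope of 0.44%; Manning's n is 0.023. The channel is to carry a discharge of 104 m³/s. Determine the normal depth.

Manning's equation rearranged: A R^(2/3) = nQ / (1·√S) = 0.023 × 104 / (√0.0044) = 36.06.
Try y = 2.04 m: A R^(2/3) = 21.36 — low.
Try y = 2.8 m: A R^(2/3) = 43.76 — high.
Try y = 2.57 m: A R^(2/3) = 35.95 — matches.

y_n = 2.57 m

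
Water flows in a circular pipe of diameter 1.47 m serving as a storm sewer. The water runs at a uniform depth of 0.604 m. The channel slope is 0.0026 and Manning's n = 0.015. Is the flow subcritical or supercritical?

subcritical

For a circular section of diameter D = 1.47 m at depth y = 0.604 m, the central angle is θ = 2 arccos(1 − 2y/D) = 2.783 rad. Then A = (D²/8)(θ − sin θ) = 0.657 m² and P = Dθ/2 = 2.046 m.
Hydraulic radius R = A/P = 0.657/2.046 = 0.3212 m.
V = (1/n) R^(2/3) √S = (1/0.015) × 0.3212^(2/3) × √0.0026 = 1.594 m/s. Hydraulic depth D_h = A/T = 0.657/1.446 = 0.4542 m.
Froude number Fr = V/√(g·D_h) = 1.594/√(9.81×0.4542) = 0.755, which is less than 1, so the flow is subcritical.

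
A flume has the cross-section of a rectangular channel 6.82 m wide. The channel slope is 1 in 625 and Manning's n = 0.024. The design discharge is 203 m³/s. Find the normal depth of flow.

Manning's equation rearranged: A R^(2/3) = nQ / (1·√S) = 0.024 × 203 / (√0.0016) = 121.8.
Try y = 8.54 m: A R^(2/3) = 105.5 — short.
Try y = 12 m: A R^(2/3) = 156.9 — over.
Try y = 9.65 m: A R^(2/3) = 121.9 — close enough.

y_n = 9.65 m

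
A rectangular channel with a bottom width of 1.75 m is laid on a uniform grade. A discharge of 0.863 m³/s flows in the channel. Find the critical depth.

y_c = 0.292 m

For a rectangular channel, critical depth y_c = (q²/g)^(1/3) where q = Q/b = 0.863/1.75 = 0.4931 m²/s.
So y_c = (0.4931²/9.81)^(1/3) = 0.292 m.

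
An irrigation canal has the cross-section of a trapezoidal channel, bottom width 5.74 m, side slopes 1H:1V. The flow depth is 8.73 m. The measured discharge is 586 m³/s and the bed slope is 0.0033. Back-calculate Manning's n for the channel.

n = 0.032

With bottom width b = 5.74 m and side slope z = 1: A = (b + zy)y = (5.74 + 1×8.73)×8.73 = 126.3 m²; P = b + 2y√(1+z²) = 5.74 + 2×8.73×1.414 = 30.43 m.
Hydraulic radius R = A/P = 126.3/30.43 = 4.151 m.
Rearranging Manning's equation: n = (1/Q) A R^(2/3) S^(1/2) = (1/586) × 126.3 × 4.151^(2/3) × √0.0033 = 0.032.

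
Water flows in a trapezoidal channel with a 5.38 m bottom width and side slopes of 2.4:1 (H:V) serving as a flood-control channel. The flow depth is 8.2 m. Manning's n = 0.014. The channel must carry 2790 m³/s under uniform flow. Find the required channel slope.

With bottom width b = 5.38 m and side slope z = 2.4: A = (b + zy)y = (5.38 + 2.4×8.2)×8.2 = 205.5 m²; P = b + 2y√(1+z²) = 5.38 + 2×8.2×2.6 = 48.02 m.
Hydraulic radius R = A/P = 205.5/48.02 = 4.279 m.
From Manning's equation, S = [nQ / (1 A R^(2/3))]² = [0.014 × 2790 / (1 × 205.5 × 4.279^(2/3))]² = 0.0052.

S = 0.0052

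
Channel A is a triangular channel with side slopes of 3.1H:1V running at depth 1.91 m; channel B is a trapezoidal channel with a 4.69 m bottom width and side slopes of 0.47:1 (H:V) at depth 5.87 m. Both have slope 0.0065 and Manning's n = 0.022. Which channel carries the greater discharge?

channel B

Channel A: For a triangular section with side slope z = 3.1: A = zy² = 3.1×1.91² = 11.31 m²; P = 2y√(1+z²) = 2×1.91×3.257 = 12.44 m. Hydraulic radius R = A/P = 11.31/12.44 = 0.9089 m. Q_A = (1/0.022)·11.31·0.9089^(2/3)·√0.0065 = 38.89 m³/s.
Channel B: With bottom width b = 4.69 m and side slope z = 0.47: A = (b + zy)y = (4.69 + 0.47×5.87)×5.87 = 43.73 m²; P = b + 2y√(1+z²) = 4.69 + 2×5.87×1.105 = 17.66 m. Hydraulic radius R = A/P = 43.73/17.66 = 2.476 m. Q_B = (1/0.022)·43.73·2.476^(2/3)·√0.0065 = 293.2 m³/s.
Q_A = 38.89 m³/s vs Q_B = 293.2 m³/s, so channel B carries more.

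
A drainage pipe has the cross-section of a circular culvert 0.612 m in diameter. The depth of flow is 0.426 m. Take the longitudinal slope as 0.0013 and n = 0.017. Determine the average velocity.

V = 0.679 m/s

For a circular section of diameter D = 0.612 m at depth y = 0.426 m, the central angle is θ = 2 arccos(1 − 2y/D) = 3.948 rad. Then A = (D²/8)(θ − sin θ) = 0.2186 m² and P = Dθ/2 = 1.208 m.
Hydraulic radius R = A/P = 0.2186/1.208 = 0.181 m.
From Manning's equation, V = (1/n) R^(2/3) S^(1/2) = (1/0.017) × 0.181^(2/3) × 0.0013^(1/2) = 0.679 m/s.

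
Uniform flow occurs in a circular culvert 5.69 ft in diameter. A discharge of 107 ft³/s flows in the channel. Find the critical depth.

At critical depth, Q² T / (g A³) = 1, i.e. A³/T = Q²/g = 107²/32.2 = 355.6.
Trying y = 3.43 ft: A³/T = 738.2 — too large.
Trying y = 2.83 ft: A³/T = 354 — matches.

y_c = 2.83 ft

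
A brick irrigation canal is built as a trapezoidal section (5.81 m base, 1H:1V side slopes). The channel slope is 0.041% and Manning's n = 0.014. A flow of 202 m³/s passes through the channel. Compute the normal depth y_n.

y_n = 5.77 m

Manning's equation rearranged: A R^(2/3) = nQ / (1·√S) = 0.014 × 202 / (√0.00041) = 139.7.
At y = 4.93 m: A R^(2/3) = 102.2 — low.
At y = 6.97 m: A R^(2/3) = 204.9 — high.
At y = 5.77 m: A R^(2/3) = 139.6 — close enough.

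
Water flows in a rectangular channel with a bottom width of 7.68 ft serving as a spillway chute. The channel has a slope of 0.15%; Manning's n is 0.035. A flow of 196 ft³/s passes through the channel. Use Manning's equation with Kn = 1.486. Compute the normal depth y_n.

Manning's equation rearranged: A R^(2/3) = nQ / (1.486·√S) = 0.035 × 196 / (1.486 × √0.0015) = 119.2.
Try y = 5.95 ft: A R^(2/3) = 80.4 — low.
Try y = 8.18 ft: A R^(2/3) = 119.2 — matches.

y_n = 8.18 ft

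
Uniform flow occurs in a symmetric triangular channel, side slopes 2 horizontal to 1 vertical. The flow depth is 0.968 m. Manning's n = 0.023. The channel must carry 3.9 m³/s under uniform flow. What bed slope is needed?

For a triangular section with side slope z = 2: A = zy² = 2×0.968² = 1.874 m²; P = 2y√(1+z²) = 2×0.968×2.236 = 4.329 m.
Hydraulic radius R = A/P = 1.874/4.329 = 0.4329 m.
From Manning's equation, S = [nQ / (1 A R^(2/3))]² = [0.023 × 3.9 / (1 × 1.874 × 0.4329^(2/3))]² = 0.007.

S = 0.007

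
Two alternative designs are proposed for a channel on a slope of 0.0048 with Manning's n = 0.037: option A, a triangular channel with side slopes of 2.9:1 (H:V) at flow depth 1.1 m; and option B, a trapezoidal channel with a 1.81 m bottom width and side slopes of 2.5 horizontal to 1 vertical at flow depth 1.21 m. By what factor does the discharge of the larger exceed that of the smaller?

2.04

Channel A: For a triangular section with side slope z = 2.9: A = zy² = 2.9×1.1² = 3.509 m²; P = 2y√(1+z²) = 2×1.1×3.068 = 6.749 m. Hydraulic radius R = A/P = 3.509/6.749 = 0.52 m. Q_A = (1/0.037)·3.509·0.52^(2/3)·√0.0048 = 4.249 m³/s.
Channel B: With bottom width b = 1.81 m and side slope z = 2.5: A = (b + zy)y = (1.81 + 2.5×1.21)×1.21 = 5.85 m²; P = b + 2y√(1+z²) = 1.81 + 2×1.21×2.693 = 8.326 m. Hydraulic radius R = A/P = 5.85/8.326 = 0.7027 m. Q_B = (1/0.037)·5.85·0.7027^(2/3)·√0.0048 = 8.658 m³/s.
The larger discharge is 8.658 m³/s and the smaller is 4.249 m³/s; the ratio is 2.04.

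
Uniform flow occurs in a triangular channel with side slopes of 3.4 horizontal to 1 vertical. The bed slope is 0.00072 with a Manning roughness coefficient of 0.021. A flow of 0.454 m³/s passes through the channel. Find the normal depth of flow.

y_n = 0.515 m

Manning's equation rearranged: A R^(2/3) = nQ / (1·√S) = 0.021 × 0.454 / (√0.00072) = 0.3553.
Try y = 0.402 m: A R^(2/3) = 0.1834 — too small.
Try y = 0.515 m: A R^(2/3) = 0.355 — ≈ 0.3553.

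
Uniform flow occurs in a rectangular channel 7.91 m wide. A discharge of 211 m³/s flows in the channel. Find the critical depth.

For a rectangular channel, critical depth y_c = (q²/g)^(1/3) where q = Q/b = 211/7.91 = 26.68 m²/s.
So y_c = (26.68²/9.81)^(1/3) = 4.17 m.

y_c = 4.17 m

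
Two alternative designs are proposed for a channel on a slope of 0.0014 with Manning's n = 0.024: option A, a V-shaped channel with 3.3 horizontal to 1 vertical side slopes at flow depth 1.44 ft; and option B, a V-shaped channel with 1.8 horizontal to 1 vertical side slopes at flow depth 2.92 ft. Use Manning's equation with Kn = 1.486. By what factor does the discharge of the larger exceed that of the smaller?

3.38

Channel A: For a triangular section with side slope z = 3.3: A = zy² = 3.3×1.44² = 6.843 ft²; P = 2y√(1+z²) = 2×1.44×3.448 = 9.931 ft. Hydraulic radius R = A/P = 6.843/9.931 = 0.6891 ft. Q_A = (1.486/0.024)·6.843·0.6891^(2/3)·√0.0014 = 12.37 ft³/s.
Channel B: For a triangular section with side slope z = 1.8: A = zy² = 1.8×2.92² = 15.35 ft²; P = 2y√(1+z²) = 2×2.92×2.059 = 12.03 ft. Hydraulic radius R = A/P = 15.35/12.03 = 1.276 ft. Q_B = (1.486/0.024)·15.35·1.276^(2/3)·√0.0014 = 41.83 ft³/s.
The larger discharge is 41.83 ft³/s and the smaller is 12.37 ft³/s; the ratio is 3.38.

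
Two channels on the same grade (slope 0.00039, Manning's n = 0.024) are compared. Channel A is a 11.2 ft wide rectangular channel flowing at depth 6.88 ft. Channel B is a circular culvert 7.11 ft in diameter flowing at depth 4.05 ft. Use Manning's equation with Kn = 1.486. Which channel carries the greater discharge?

Channel A: Flow area A = b·y = 11.2 × 6.88 = 77.06 ft². Wetted perimeter P = b + 2y = 11.2 + 2×6.88 = 24.96 ft. Hydraulic radius R = A/P = 77.06/24.96 = 3.087 ft. Q_A = (1.486/0.024)·77.06·3.087^(2/3)·√0.00039 = 199.8 ft³/s.
Channel B: For a circular section of diameter D = 7.11 ft at depth y = 4.05 ft, the central angle is θ = 2 arccos(1 − 2y/D) = 3.421 rad. Then A = (D²/8)(θ − sin θ) = 23.36 ft² and P = Dθ/2 = 12.16 ft. Hydraulic radius R = A/P = 23.36/12.16 = 1.921 ft. Q_B = (1.486/0.024)·23.36·1.921^(2/3)·√0.00039 = 44.14 ft³/s.
Q_A = 199.8 ft³/s vs Q_B = 44.14 ft³/s, so channel A carries more.

channel A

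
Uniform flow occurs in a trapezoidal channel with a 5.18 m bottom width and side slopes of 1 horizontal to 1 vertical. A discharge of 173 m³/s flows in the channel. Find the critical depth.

y_c = 3.78 m

At critical depth, Q² T / (g A³) = 1, i.e. A³/T = Q²/g = 173²/9.81 = 3051.
At y = 2.82 m: A³/T = 1061 — too small.
At y = 4.41 m: A³/T = 5403 — too large.
At y = 3.78 m: A³/T = 3050 — ≈ 3051.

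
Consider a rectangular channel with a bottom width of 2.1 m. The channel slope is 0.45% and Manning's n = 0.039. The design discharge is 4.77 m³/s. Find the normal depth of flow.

Manning's equation rearranged: A R^(2/3) = nQ / (1·√S) = 0.039 × 4.77 / (√0.0045) = 2.773.
Try y = 1.47 m: A R^(2/3) = 2.226 — too small.
Try y = 1.75 m: A R^(2/3) = 2.775 — close enough.

y_n = 1.75 m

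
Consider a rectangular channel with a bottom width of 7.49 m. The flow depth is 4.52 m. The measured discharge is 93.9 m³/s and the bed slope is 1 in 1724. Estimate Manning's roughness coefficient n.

Flow area A = b·y = 7.49 × 4.52 = 33.85 m². Wetted perimeter P = b + 2y = 7.49 + 2×4.52 = 16.53 m.
Hydraulic radius R = A/P = 33.85/16.53 = 2.048 m.
Rearranging Manning's equation: n = (1/Q) A R^(2/3) S^(1/2) = (1/93.9) × 33.85 × 2.048^(2/3) × √0.00058 = 0.014.

n = 0.014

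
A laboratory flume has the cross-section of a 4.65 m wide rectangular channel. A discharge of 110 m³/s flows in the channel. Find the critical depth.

y_c = 3.85 m

For a rectangular channel, critical depth y_c = (q²/g)^(1/3) where q = Q/b = 110/4.65 = 23.66 m²/s.
So y_c = (23.66²/9.81)^(1/3) = 3.85 m.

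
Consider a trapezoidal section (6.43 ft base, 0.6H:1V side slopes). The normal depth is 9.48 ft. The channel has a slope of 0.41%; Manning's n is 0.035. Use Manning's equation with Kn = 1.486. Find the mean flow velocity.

V = 6.88 ft/s

With bottom width b = 6.43 ft and side slope z = 0.6: A = (b + zy)y = (6.43 + 0.6×9.48)×9.48 = 114.9 ft²; P = b + 2y√(1+z²) = 6.43 + 2×9.48×1.166 = 28.54 ft.
Hydraulic radius R = A/P = 114.9/28.54 = 4.025 ft.
From Manning's equation, V = (1.486/n) R^(2/3) S^(1/2) = (1.486/0.035) × 4.025^(2/3) × 0.0041^(1/2) = 6.88 ft/s.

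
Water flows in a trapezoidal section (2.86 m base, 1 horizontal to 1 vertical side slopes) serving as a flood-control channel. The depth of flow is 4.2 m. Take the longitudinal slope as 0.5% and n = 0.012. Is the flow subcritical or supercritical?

supercritical

With bottom width b = 2.86 m and side slope z = 1: A = (b + zy)y = (2.86 + 1×4.2)×4.2 = 29.65 m²; P = b + 2y√(1+z²) = 2.86 + 2×4.2×1.414 = 14.74 m.
Hydraulic radius R = A/P = 29.65/14.74 = 2.012 m.
V = (1/n) R^(2/3) √S = (1/0.012) × 2.012^(2/3) × √0.005 = 9.39 m/s. Hydraulic depth D_h = A/T = 29.65/11.26 = 2.633 m.
Froude number Fr = V/√(g·D_h) = 9.39/√(9.81×2.633) = 1.85, which is greater than 1, so the flow is supercritical.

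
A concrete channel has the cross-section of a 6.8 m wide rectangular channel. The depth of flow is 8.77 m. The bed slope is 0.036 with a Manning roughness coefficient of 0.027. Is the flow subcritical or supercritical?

Flow area A = b·y = 6.8 × 8.77 = 59.64 m². Wetted perimeter P = b + 2y = 6.8 + 2×8.77 = 24.34 m.
Hydraulic radius R = A/P = 59.64/24.34 = 2.45 m.
V = (1/n) R^(2/3) √S = (1/0.027) × 2.45^(2/3) × √0.036 = 12.77 m/s. Hydraulic depth D_h = A/T = 59.64/6.8 = 8.77 m.
Froude number Fr = V/√(g·D_h) = 12.77/√(9.81×8.77) = 1.38, which is greater than 1, so the flow is supercritical.

supercritical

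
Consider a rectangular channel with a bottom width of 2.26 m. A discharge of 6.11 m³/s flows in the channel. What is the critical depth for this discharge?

For a rectangular channel, critical depth y_c = (q²/g)^(1/3) where q = Q/b = 6.11/2.26 = 2.704 m²/s.
So y_c = (2.704²/9.81)^(1/3) = 0.907 m.

y_c = 0.907 m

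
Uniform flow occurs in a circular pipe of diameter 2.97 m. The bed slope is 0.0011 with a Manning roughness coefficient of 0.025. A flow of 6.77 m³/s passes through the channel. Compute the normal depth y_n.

y_n = 2.2 m

Manning's equation rearranged: A R^(2/3) = nQ / (1·√S) = 0.025 × 6.77 / (√0.0011) = 5.103.
At y = 1.64 m: A R^(2/3) = 3.349 — short.
At y = 2.69 m: A R^(2/3) = 6.069 — over.
At y = 2.2 m: A R^(2/3) = 5.105 — close enough.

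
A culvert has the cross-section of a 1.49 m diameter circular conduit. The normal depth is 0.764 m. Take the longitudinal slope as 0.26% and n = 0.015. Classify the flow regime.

For a circular section of diameter D = 1.49 m at depth y = 0.764 m, the central angle is θ = 2 arccos(1 − 2y/D) = 3.193 rad. Then A = (D²/8)(θ − sin θ) = 0.9001 m² and P = Dθ/2 = 2.378 m.
Hydraulic radius R = A/P = 0.9001/2.378 = 0.3784 m.
V = (1/n) R^(2/3) √S = (1/0.015) × 0.3784^(2/3) × √0.0026 = 1.779 m/s. Hydraulic depth D_h = A/T = 0.9001/1.49 = 0.6043 m.
Froude number Fr = V/√(g·D_h) = 1.779/√(9.81×0.6043) = 0.73, which is less than 1, so the flow is subcritical.

subcritical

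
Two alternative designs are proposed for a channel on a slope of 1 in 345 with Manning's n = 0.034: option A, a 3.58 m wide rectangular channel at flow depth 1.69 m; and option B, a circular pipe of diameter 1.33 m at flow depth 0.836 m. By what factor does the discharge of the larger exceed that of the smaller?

Channel A: Flow area A = b·y = 3.58 × 1.69 = 6.05 m². Wetted perimeter P = b + 2y = 3.58 + 2×1.69 = 6.96 m. Hydraulic radius R = A/P = 6.05/6.96 = 0.8693 m. Q_A = (1/0.034)·6.05·0.8693^(2/3)·√0.002899 = 8.726 m³/s.
Channel B: For a circular section of diameter D = 1.33 m at depth y = 0.836 m, the central angle is θ = 2 arccos(1 − 2y/D) = 3.662 rad. Then A = (D²/8)(θ − sin θ) = 0.9195 m² and P = Dθ/2 = 2.435 m. Hydraulic radius R = A/P = 0.9195/2.435 = 0.3776 m. Q_B = (1/0.034)·0.9195·0.3776^(2/3)·√0.002899 = 0.7607 m³/s.
The larger discharge is 8.726 m³/s and the smaller is 0.7607 m³/s; the ratio is 11.5.

11.5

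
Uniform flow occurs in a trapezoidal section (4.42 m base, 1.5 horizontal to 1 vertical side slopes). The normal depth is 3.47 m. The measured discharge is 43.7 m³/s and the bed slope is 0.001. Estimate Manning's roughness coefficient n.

With bottom width b = 4.42 m and side slope z = 1.5: A = (b + zy)y = (4.42 + 1.5×3.47)×3.47 = 33.4 m²; P = b + 2y√(1+z²) = 4.42 + 2×3.47×1.803 = 16.93 m.
Hydraulic radius R = A/P = 33.4/16.93 = 1.973 m.
Rearranging Manning's equation: n = (1/Q) A R^(2/3) S^(1/2) = (1/43.7) × 33.4 × 1.973^(2/3) × √0.001 = 0.038.

n = 0.038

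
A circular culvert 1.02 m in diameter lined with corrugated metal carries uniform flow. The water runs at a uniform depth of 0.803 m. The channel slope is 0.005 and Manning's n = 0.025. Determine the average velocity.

For a circular section of diameter D = 1.02 m at depth y = 0.803 m, the central angle is θ = 2 arccos(1 − 2y/D) = 4.366 rad. Then A = (D²/8)(θ − sin θ) = 0.6901 m² and P = Dθ/2 = 2.226 m.
Hydraulic radius R = A/P = 0.6901/2.226 = 0.3099 m.
From Manning's equation, V = (1/n) R^(2/3) S^(1/2) = (1/0.025) × 0.3099^(2/3) × 0.005^(1/2) = 1.3 m/s.

V = 1.3 m/s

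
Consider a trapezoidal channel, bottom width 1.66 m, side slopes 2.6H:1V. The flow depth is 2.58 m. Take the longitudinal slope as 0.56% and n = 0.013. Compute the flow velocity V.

With bottom width b = 1.66 m and side slope z = 2.6: A = (b + zy)y = (1.66 + 2.6×2.58)×2.58 = 21.59 m²; P = b + 2y√(1+z²) = 1.66 + 2×2.58×2.786 = 16.03 m.
Hydraulic radius R = A/P = 21.59/16.03 = 1.346 m.
From Manning's equation, V = (1/n) R^(2/3) S^(1/2) = (1/0.013) × 1.346^(2/3) × 0.0056^(1/2) = 7.02 m/s.

V = 7.02 m/s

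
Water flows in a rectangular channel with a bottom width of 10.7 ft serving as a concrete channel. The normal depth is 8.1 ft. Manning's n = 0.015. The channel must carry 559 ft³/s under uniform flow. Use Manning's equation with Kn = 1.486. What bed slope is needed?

Flow area A = b·y = 10.7 × 8.1 = 86.67 ft². Wetted perimeter P = b + 2y = 10.7 + 2×8.1 = 26.9 ft.
Hydraulic radius R = A/P = 86.67/26.9 = 3.222 ft.
From Manning's equation, S = [nQ / (1.486 A R^(2/3))]² = [0.015 × 559 / (1.486 × 86.67 × 3.222^(2/3))]² = 0.000891.

S = 0.000891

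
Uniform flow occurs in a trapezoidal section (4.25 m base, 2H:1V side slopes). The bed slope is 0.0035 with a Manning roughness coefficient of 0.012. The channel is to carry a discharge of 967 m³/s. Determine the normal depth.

Manning's equation rearranged: A R^(2/3) = nQ / (1·√S) = 0.012 × 967 / (√0.0035) = 196.1.
Try y = 6.89 m: A R^(2/3) = 288.7 — over.
Try y = 4.92 m: A R^(2/3) = 132.4 — short.
Try y = 5.84 m: A R^(2/3) = 196.2 — matches.

y_n = 5.84 m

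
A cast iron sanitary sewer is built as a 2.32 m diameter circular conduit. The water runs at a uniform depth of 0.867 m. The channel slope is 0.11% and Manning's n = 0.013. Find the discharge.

For a circular section of diameter D = 2.32 m at depth y = 0.867 m, the central angle is θ = 2 arccos(1 − 2y/D) = 2.631 rad. Then A = (D²/8)(θ − sin θ) = 1.441 m² and P = Dθ/2 = 3.052 m.
Hydraulic radius R = A/P = 1.441/3.052 = 0.4722 m.
Manning's equation: Q = (1/n) A R^(2/3) S^(1/2) = (1/0.013) × 1.441 × 0.4722^(2/3) × 0.0011^(1/2) = 2.23 m³/s.

Q = 2.23 m³/s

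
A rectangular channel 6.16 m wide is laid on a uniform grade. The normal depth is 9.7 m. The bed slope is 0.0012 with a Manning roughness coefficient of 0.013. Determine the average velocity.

Flow area A = b·y = 6.16 × 9.7 = 59.75 m². Wetted perimeter P = b + 2y = 6.16 + 2×9.7 = 25.56 m.
Hydraulic radius R = A/P = 59.75/25.56 = 2.338 m.
From Manning's equation, V = (1/n) R^(2/3) S^(1/2) = (1/0.013) × 2.338^(2/3) × 0.0012^(1/2) = 4.69 m/s.

V = 4.69 m/s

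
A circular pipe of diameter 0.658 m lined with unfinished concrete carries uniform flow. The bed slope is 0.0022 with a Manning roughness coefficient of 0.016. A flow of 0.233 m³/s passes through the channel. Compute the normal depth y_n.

Manning's equation rearranged: A R^(2/3) = nQ / (1·√S) = 0.016 × 0.233 / (√0.0022) = 0.07948.
Trying y = 0.384 m: A R^(2/3) = 0.06571 — short.
Trying y = 0.535 m: A R^(2/3) = 0.1013 — over.
Trying y = 0.437 m: A R^(2/3) = 0.0796 — matches.

y_n = 0.437 m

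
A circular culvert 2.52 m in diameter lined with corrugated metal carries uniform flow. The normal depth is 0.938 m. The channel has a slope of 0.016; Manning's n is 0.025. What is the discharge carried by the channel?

Q = 5.47 m³/s

For a circular section of diameter D = 2.52 m at depth y = 0.938 m, the central angle is θ = 2 arccos(1 − 2y/D) = 2.625 rad. Then A = (D²/8)(θ − sin θ) = 1.691 m² and P = Dθ/2 = 3.307 m.
Hydraulic radius R = A/P = 1.691/3.307 = 0.5114 m.
Manning's equation: Q = (1/n) A R^(2/3) S^(1/2) = (1/0.025) × 1.691 × 0.5114^(2/3) × 0.016^(1/2) = 5.47 m³/s.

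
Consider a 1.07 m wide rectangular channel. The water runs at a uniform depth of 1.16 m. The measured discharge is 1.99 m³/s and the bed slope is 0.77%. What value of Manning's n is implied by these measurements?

Flow area A = b·y = 1.07 × 1.16 = 1.241 m². Wetted perimeter P = b + 2y = 1.07 + 2×1.16 = 3.39 m.
Hydraulic radius R = A/P = 1.241/3.39 = 0.3661 m.
Rearranging Manning's equation: n = (1/Q) A R^(2/3) S^(1/2) = (1/1.99) × 1.241 × 0.3661^(2/3) × √0.0077 = 0.028.

n = 0.028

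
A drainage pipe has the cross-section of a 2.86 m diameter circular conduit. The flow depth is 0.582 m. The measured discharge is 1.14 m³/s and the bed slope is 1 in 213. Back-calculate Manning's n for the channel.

For a circular section of diameter D = 2.86 m at depth y = 0.582 m, the central angle is θ = 2 arccos(1 − 2y/D) = 1.872 rad. Then A = (D²/8)(θ − sin θ) = 0.9376 m² and P = Dθ/2 = 2.677 m.
Hydraulic radius R = A/P = 0.9376/2.677 = 0.3503 m.
Rearranging Manning's equation: n = (1/Q) A R^(2/3) S^(1/2) = (1/1.14) × 0.9376 × 0.3503^(2/3) × √0.004695 = 0.028.

n = 0.028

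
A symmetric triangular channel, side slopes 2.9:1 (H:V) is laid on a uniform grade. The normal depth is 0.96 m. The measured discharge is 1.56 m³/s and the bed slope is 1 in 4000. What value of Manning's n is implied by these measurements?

For a triangular section with side slope z = 2.9: A = zy² = 2.9×0.96² = 2.673 m²; P = 2y√(1+z²) = 2×0.96×3.068 = 5.89 m.
Hydraulic radius R = A/P = 2.673/5.89 = 0.4538 m.
Rearranging Manning's equation: n = (1/Q) A R^(2/3) S^(1/2) = (1/1.56) × 2.673 × 0.4538^(2/3) × √0.00025 = 0.016.

n = 0.016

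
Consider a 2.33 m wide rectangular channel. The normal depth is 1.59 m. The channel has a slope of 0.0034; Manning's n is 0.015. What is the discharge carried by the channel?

Flow area A = b·y = 2.33 × 1.59 = 3.705 m². Wetted perimeter P = b + 2y = 2.33 + 2×1.59 = 5.51 m.
Hydraulic radius R = A/P = 3.705/5.51 = 0.6724 m.
Manning's equation: Q = (1/n) A R^(2/3) S^(1/2) = (1/0.015) × 3.705 × 0.6724^(2/3) × 0.0034^(1/2) = 11.1 m³/s.

Q = 11.1 m³/s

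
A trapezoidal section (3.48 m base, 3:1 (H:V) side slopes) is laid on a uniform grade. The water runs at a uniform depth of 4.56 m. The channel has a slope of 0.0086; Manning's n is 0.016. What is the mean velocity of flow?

V = 10.5 m/s

With bottom width b = 3.48 m and side slope z = 3: A = (b + zy)y = (3.48 + 3×4.56)×4.56 = 78.25 m²; P = b + 2y√(1+z²) = 3.48 + 2×4.56×3.162 = 32.32 m.
Hydraulic radius R = A/P = 78.25/32.32 = 2.421 m.
From Manning's equation, V = (1/n) R^(2/3) S^(1/2) = (1/0.016) × 2.421^(2/3) × 0.0086^(1/2) = 10.5 m/s.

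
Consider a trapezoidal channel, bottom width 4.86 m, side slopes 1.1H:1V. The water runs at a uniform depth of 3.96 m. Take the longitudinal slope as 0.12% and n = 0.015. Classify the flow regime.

With bottom width b = 4.86 m and side slope z = 1.1: A = (b + zy)y = (4.86 + 1.1×3.96)×3.96 = 36.5 m²; P = b + 2y√(1+z²) = 4.86 + 2×3.96×1.487 = 16.63 m.
Hydraulic radius R = A/P = 36.5/16.63 = 2.194 m.
V = (1/n) R^(2/3) √S = (1/0.015) × 2.194^(2/3) × √0.0012 = 3.899 m/s. Hydraulic depth D_h = A/T = 36.5/13.57 = 2.689 m.
Froude number Fr = V/√(g·D_h) = 3.899/√(9.81×2.689) = 0.759, which is less than 1, so the flow is subcritical.

subcritical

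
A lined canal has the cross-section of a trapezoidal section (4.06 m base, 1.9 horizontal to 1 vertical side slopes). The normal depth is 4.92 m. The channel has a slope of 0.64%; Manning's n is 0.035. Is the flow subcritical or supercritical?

With bottom width b = 4.06 m and side slope z = 1.9: A = (b + zy)y = (4.06 + 1.9×4.92)×4.92 = 65.97 m²; P = b + 2y√(1+z²) = 4.06 + 2×4.92×2.147 = 25.19 m.
Hydraulic radius R = A/P = 65.97/25.19 = 2.619 m.
V = (1/n) R^(2/3) √S = (1/0.035) × 2.619^(2/3) × √0.0064 = 4.343 m/s. Hydraulic depth D_h = A/T = 65.97/22.76 = 2.899 m.
Froude number Fr = V/√(g·D_h) = 4.343/√(9.81×2.899) = 0.814, which is less than 1, so the flow is subcritical.

subcritical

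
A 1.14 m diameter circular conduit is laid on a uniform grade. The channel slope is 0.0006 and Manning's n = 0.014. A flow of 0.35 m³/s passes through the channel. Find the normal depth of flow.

Manning's equation rearranged: A R^(2/3) = nQ / (1·√S) = 0.014 × 0.35 / (√0.0006) = 0.2.
At y = 0.598 m: A R^(2/3) = 0.2396 — high.
At y = 0.457 m: A R^(2/3) = 0.1496 — low.
At y = 0.538 m: A R^(2/3) = 0.2001 — matches.

y_n = 0.538 m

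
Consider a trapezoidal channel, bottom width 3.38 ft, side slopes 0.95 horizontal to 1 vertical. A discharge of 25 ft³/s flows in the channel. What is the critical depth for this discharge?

At critical depth, Q² T / (g A³) = 1, i.e. A³/T = Q²/g = 25²/32.2 = 19.41.
At y = 1.17 ft: A³/T = 25.9 — high.
At y = 1.07 ft: A³/T = 19.23 — matches.

y_c = 1.07 ft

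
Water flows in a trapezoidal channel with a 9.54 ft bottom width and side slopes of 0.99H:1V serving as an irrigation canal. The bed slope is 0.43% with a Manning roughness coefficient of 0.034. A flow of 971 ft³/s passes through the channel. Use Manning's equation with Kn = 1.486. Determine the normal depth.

y_n = 7.62 ft

Manning's equation rearranged: A R^(2/3) = nQ / (1.486·√S) = 0.034 × 971 / (1.486 × √0.0043) = 338.8.
At y = 8.59 ft: A R^(2/3) = 428.5 — too large.
At y = 7.62 ft: A R^(2/3) = 338.9 — close enough.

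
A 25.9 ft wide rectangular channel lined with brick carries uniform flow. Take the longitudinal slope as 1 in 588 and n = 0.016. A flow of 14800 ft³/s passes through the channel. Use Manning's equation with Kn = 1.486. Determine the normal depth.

y_n = 33.6 ft

Manning's equation rearranged: A R^(2/3) = nQ / (1.486·√S) = 0.016 × 14800 / (1.486 × √0.001701) = 3864.
At y = 27.9 ft: A R^(2/3) = 3090 — short.
At y = 37.9 ft: A R^(2/3) = 4450 — over.
At y = 33.6 ft: A R^(2/3) = 3862 — matches.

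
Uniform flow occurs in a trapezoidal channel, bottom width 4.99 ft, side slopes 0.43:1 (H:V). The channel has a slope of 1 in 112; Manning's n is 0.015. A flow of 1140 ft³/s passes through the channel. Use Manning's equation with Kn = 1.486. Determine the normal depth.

Manning's equation rearranged: A R^(2/3) = nQ / (1.486·√S) = 0.015 × 1140 / (1.486 × √0.008929) = 121.8.
Try y = 8.59 ft: A R^(2/3) = 160.2 — over.
Try y = 6.17 ft: A R^(2/3) = 88.25 — short.
Try y = 7.39 ft: A R^(2/3) = 121.7 — close enough.

y_n = 7.39 ft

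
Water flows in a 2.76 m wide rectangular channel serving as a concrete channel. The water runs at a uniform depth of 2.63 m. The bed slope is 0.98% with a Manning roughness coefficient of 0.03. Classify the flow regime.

Flow area A = b·y = 2.76 × 2.63 = 7.259 m². Wetted perimeter P = b + 2y = 2.76 + 2×2.63 = 8.02 m.
Hydraulic radius R = A/P = 7.259/8.02 = 0.9051 m.
V = (1/n) R^(2/3) √S = (1/0.03) × 0.9051^(2/3) × √0.0098 = 3.088 m/s. Hydraulic depth D_h = A/T = 7.259/2.76 = 2.63 m.
Froude number Fr = V/√(g·D_h) = 3.088/√(9.81×2.63) = 0.608, which is less than 1, so the flow is subcritical.

subcritical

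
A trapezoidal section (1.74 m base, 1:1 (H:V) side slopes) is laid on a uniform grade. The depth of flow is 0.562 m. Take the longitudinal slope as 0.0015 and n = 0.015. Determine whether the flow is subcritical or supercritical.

With bottom width b = 1.74 m and side slope z = 1: A = (b + zy)y = (1.74 + 1×0.562)×0.562 = 1.294 m²; P = b + 2y√(1+z²) = 1.74 + 2×0.562×1.414 = 3.33 m.
Hydraulic radius R = A/P = 1.294/3.33 = 0.3886 m.
V = (1/n) R^(2/3) √S = (1/0.015) × 0.3886^(2/3) × √0.0015 = 1.375 m/s. Hydraulic depth D_h = A/T = 1.294/2.864 = 0.4517 m.
Froude number Fr = V/√(g·D_h) = 1.375/√(9.81×0.4517) = 0.653, which is less than 1, so the flow is subcritical.

subcritical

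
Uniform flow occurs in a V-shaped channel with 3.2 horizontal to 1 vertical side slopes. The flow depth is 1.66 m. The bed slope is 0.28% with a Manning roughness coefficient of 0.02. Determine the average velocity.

V = 2.27 m/s

For a triangular section with side slope z = 3.2: A = zy² = 3.2×1.66² = 8.818 m²; P = 2y√(1+z²) = 2×1.66×3.353 = 11.13 m.
Hydraulic radius R = A/P = 8.818/11.13 = 0.7922 m.
From Manning's equation, V = (1/n) R^(2/3) S^(1/2) = (1/0.02) × 0.7922^(2/3) × 0.0028^(1/2) = 2.27 m/s.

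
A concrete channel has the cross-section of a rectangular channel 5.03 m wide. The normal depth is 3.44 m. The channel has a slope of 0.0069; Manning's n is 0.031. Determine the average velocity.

Flow area A = b·y = 5.03 × 3.44 = 17.3 m². Wetted perimeter P = b + 2y = 5.03 + 2×3.44 = 11.91 m.
Hydraulic radius R = A/P = 17.3/11.91 = 1.453 m.
From Manning's equation, V = (1/n) R^(2/3) S^(1/2) = (1/0.031) × 1.453^(2/3) × 0.0069^(1/2) = 3.44 m/s.

V = 3.44 m/s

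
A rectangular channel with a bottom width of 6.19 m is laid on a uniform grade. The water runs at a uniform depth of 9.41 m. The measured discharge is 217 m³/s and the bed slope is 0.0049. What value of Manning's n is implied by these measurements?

n = 0.033

Flow area A = b·y = 6.19 × 9.41 = 58.25 m². Wetted perimeter P = b + 2y = 6.19 + 2×9.41 = 25.01 m.
Hydraulic radius R = A/P = 58.25/25.01 = 2.329 m.
Rearranging Manning's equation: n = (1/Q) A R^(2/3) S^(1/2) = (1/217) × 58.25 × 2.329^(2/3) × √0.0049 = 0.033.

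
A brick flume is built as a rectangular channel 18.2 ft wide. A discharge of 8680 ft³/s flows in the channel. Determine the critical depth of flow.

For a rectangular channel, critical depth y_c = (q²/g)^(1/3) where q = Q/b = 8680/18.2 = 476.9 ft²/s.
So y_c = (476.9²/32.2)^(1/3) = 19.2 ft.

y_c = 19.2 ft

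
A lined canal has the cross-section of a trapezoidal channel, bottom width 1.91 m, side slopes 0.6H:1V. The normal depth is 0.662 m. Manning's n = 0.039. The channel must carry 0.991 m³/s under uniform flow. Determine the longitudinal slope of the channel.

With bottom width b = 1.91 m and side slope z = 0.6: A = (b + zy)y = (1.91 + 0.6×0.662)×0.662 = 1.527 m²; P = b + 2y√(1+z²) = 1.91 + 2×0.662×1.166 = 3.454 m.
Hydraulic radius R = A/P = 1.527/3.454 = 0.4422 m.
From Manning's equation, S = [nQ / (1 A R^(2/3))]² = [0.039 × 0.991 / (1 × 1.527 × 0.4422^(2/3))]² = 0.0019.

S = 0.0019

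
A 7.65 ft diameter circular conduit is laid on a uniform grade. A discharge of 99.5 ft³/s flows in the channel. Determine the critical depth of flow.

At critical depth, Q² T / (g A³) = 1, i.e. A³/T = Q²/g = 99.5²/32.2 = 307.5.
At y = 2.98 ft: A³/T = 609.8 — high.
At y = 1.93 ft: A³/T = 113.5 — low.
At y = 2.5 ft: A³/T = 309.8 — close enough.

y_c = 2.5 ft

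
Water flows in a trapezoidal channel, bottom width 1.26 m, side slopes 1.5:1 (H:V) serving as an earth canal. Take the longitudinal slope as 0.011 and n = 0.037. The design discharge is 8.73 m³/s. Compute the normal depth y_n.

y_n = 1.26 m

Manning's equation rearranged: A R^(2/3) = nQ / (1·√S) = 0.037 × 8.73 / (√0.011) = 3.08.
At y = 1.41 m: A R^(2/3) = 3.929 — too large.
At y = 0.89 m: A R^(2/3) = 1.487 — too small.
At y = 1.26 m: A R^(2/3) = 3.081 — close enough.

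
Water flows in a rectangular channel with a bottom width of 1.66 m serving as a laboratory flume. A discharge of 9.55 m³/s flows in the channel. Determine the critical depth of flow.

y_c = 1.5 m

For a rectangular channel, critical depth y_c = (q²/g)^(1/3) where q = Q/b = 9.55/1.66 = 5.753 m²/s.
So y_c = (5.753²/9.81)^(1/3) = 1.5 m.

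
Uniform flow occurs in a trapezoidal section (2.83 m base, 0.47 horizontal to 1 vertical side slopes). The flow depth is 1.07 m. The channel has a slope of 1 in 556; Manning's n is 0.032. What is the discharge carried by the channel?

With bottom width b = 2.83 m and side slope z = 0.47: A = (b + zy)y = (2.83 + 0.47×1.07)×1.07 = 3.566 m²; P = b + 2y√(1+z²) = 2.83 + 2×1.07×1.105 = 5.195 m.
Hydraulic radius R = A/P = 3.566/5.195 = 0.6865 m.
Manning's equation: Q = (1/n) A R^(2/3) S^(1/2) = (1/0.032) × 3.566 × 0.6865^(2/3) × 0.001799^(1/2) = 3.68 m³/s.

Q = 3.68 m³/s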